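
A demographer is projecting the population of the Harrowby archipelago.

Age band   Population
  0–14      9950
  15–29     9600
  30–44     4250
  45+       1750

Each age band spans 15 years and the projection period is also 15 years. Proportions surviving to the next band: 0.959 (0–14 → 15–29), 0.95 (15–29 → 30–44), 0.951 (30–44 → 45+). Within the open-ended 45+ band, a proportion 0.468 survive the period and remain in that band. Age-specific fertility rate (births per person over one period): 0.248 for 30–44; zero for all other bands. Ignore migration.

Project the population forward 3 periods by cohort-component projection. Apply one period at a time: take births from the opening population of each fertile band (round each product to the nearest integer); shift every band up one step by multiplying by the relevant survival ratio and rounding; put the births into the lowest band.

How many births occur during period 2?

2262

Numbering the groups 1..4 from youngest to oldest:
Period 1:
Births: 4250 * 0.248 = 1054
Group 2: 9950 * 0.959 = 9542
Group 3: 9600 * 0.95 = 9120
Group 4: 4250 * 0.951 + 1750 * 0.468 = 4042 + 819 = 4861
End of period: [1054, 9542, 9120, 4861]
Period 2:
Births: 9120 * 0.248 = 2262
Group 2: 1054 * 0.959 = 1011
Group 3: 9542 * 0.95 = 9065
Group 4: 9120 * 0.951 + 4861 * 0.468 = 8673 + 2275 = 10948
End of period: [2262, 1011, 9065, 10948]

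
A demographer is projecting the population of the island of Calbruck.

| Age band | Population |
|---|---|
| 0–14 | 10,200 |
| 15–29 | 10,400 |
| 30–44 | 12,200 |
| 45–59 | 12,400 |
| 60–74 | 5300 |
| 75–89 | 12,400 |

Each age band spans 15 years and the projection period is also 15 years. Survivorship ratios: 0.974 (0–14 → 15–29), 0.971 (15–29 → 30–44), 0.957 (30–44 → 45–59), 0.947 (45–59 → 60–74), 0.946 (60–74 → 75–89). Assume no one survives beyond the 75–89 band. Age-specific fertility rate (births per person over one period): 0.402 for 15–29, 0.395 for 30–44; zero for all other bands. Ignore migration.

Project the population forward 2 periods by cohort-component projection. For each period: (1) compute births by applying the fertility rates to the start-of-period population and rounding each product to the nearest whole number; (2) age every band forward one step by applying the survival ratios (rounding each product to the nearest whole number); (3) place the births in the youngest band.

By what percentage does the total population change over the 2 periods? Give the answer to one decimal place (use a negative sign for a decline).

[period 1]
Births: 10400 × 0.402 = 4181  |  12200 × 0.395 = 4819 ⇒ total 9000
15–29: 10200 × 0.974 = 9935
30–44: 10400 × 0.971 = 10098
45–59: 12200 × 0.957 = 11675
60–74: 12400 × 0.947 = 11743
75–89: 5300 × 0.946 = 5014
End of period: [9000, 9935, 10098, 11675, 11743, 5014]
[period 2]
Births: 9935 × 0.402 = 3994  |  10098 × 0.395 = 3989 ⇒ total 7983
15–29: 9000 × 0.974 = 8766
30–44: 9935 × 0.971 = 9647
45–59: 10098 × 0.957 = 9664
60–74: 11675 × 0.947 = 11056
75–89: 11743 × 0.946 = 11109
End of period: [7983, 8766, 9647, 9664, 11056, 11109]
Total: 62900 → 58225; change = -4675; percentage change = -7.4%

-7.4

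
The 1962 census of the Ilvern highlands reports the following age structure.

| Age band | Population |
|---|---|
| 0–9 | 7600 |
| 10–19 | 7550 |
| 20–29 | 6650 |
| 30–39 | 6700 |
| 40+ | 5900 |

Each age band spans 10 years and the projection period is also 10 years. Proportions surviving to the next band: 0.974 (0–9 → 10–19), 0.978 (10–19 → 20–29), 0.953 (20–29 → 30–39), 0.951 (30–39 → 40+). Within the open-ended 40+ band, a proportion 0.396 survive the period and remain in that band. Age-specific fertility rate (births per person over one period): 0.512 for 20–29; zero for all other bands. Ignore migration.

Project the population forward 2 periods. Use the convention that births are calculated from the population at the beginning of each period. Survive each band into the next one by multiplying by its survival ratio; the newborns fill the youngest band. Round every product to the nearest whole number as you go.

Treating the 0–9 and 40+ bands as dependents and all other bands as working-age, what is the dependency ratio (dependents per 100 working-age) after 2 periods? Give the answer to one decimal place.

75.3

Period 1.
Births: 6650 × 0.512 = 3405
10–19: 7600 × 0.974 = 7402
20–29: 7550 × 0.978 = 7384
30–39: 6650 × 0.953 = 6337
40+: 6700 × 0.951 + 5900 × 0.396 = 6372 + 2336 = 8708
End of period: [3405, 7402, 7384, 6337, 8708]
Period 2.
Births: 7384 × 0.512 = 3781
10–19: 3405 × 0.974 = 3316
20–29: 7402 × 0.978 = 7239
30–39: 7384 × 0.953 = 7037
40+: 6337 × 0.951 + 8708 × 0.396 = 6026 + 3448 = 9474
End of period: [3781, 3316, 7239, 7037, 9474]
Dependents (band 0–9 + band 40+) = 3781 + 9474 = 13255; working-age = 17592; ratio = 13255/17592 × 100 = 75.3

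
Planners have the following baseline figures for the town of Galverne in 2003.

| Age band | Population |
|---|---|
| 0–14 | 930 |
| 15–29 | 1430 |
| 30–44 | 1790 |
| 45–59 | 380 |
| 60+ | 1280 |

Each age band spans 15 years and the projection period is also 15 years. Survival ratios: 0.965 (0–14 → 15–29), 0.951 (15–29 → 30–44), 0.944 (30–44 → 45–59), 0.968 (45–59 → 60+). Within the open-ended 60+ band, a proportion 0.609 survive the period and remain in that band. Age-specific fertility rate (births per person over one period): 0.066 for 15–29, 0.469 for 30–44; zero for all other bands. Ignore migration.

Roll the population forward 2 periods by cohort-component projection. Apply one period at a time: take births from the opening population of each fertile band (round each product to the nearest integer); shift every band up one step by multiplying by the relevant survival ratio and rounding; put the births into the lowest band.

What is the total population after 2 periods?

(Groups numbered youngest = 1 to oldest = 5.)
After projecting period 1:
Births: 1430 × 0.066 = 94, 1790 × 0.469 = 840 → 934
Group 2: 930 × 0.965 = 897
Group 3: 1430 × 0.951 = 1360
Group 4: 1790 × 0.944 = 1690
Group 5: 380 × 0.968 + 1280 × 0.609 = 368 + 780 = 1148
Population now: 0–14=934, 15–29=897, 30–44=1360, 45–59=1690, 60+=1148
After projecting period 2:
Births: 897 × 0.066 = 59, 1360 × 0.469 = 638 → 697
Group 2: 934 × 0.965 = 901
Group 3: 897 × 0.951 = 853
Group 4: 1360 × 0.944 = 1284
Group 5: 1690 × 0.968 + 1148 × 0.609 = 1636 + 699 = 2335
Population now: 0–14=697, 15–29=901, 30–44=853, 45–59=1284, 60+=2335
Total after period 2: 697 + 901 + 853 + 1284 + 2335 = 6070

6070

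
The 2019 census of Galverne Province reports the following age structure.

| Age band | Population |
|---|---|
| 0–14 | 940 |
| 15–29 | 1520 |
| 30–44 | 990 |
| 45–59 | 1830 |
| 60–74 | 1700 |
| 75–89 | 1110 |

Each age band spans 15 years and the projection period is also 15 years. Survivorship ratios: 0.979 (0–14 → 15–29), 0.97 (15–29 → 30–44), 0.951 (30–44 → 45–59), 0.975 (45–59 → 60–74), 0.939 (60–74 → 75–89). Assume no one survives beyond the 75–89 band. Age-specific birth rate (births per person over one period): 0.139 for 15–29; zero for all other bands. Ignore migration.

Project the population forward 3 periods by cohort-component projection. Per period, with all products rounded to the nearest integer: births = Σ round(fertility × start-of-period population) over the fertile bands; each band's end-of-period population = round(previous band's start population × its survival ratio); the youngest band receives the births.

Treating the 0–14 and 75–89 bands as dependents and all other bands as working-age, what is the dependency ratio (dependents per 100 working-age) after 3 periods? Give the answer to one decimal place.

35.0

Period 1.
Births: 1520 × 0.139 = 211
15–29: 940 × 0.979 = 920
30–44: 1520 × 0.97 = 1474
45–59: 990 × 0.951 = 941
60–74: 1830 × 0.975 = 1784
75–89: 1700 × 0.939 = 1596
Giving 211 / 920 / 1474 / 941 / 1784 / 1596.
Period 2.
Births: 920 × 0.139 = 128
15–29: 211 × 0.979 = 207
30–44: 920 × 0.97 = 892
45–59: 1474 × 0.951 = 1402
60–74: 941 × 0.975 = 917
75–89: 1784 × 0.939 = 1675
Giving 128 / 207 / 892 / 1402 / 917 / 1675.
Period 3.
Births: 207 × 0.139 = 29
15–29: 128 × 0.979 = 125
30–44: 207 × 0.97 = 201
45–59: 892 × 0.951 = 848
60–74: 1402 × 0.975 = 1367
75–89: 917 × 0.939 = 861
Giving 29 / 125 / 201 / 848 / 1367 / 861.
Dependents (band 0–14 + band 75–89) = 29 + 861 = 890; working-age = 2541; ratio = 890/2541 × 100 = 35.0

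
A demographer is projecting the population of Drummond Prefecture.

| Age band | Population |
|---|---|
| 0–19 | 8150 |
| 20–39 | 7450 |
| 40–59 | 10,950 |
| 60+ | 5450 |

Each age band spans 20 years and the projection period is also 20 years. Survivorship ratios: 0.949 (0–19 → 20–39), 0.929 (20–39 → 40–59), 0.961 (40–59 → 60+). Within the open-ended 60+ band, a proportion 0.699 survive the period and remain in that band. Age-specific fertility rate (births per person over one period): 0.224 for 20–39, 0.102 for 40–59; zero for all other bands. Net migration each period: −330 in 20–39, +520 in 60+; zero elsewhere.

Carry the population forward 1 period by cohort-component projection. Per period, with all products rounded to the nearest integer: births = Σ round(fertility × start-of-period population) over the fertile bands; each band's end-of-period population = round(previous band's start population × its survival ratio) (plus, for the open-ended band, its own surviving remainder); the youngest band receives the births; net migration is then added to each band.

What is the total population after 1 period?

Period 1:
Births: 7450 × 0.224 = 1669 ; 10950 × 0.102 = 1117 → 2786
20–39: 8150 × 0.949 = 7734
40–59: 7450 × 0.929 = 6921
60+: 10950 × 0.961 + 5450 × 0.699 = 10523 + 3810 = 14333
Net migration: 20–39 − 330 → 7404; 60+ + 520 → 14853
→ [2786, 7404, 6921, 14853]
Total after period 1: 2786 + 7404 + 6921 + 14853 = 31964

31964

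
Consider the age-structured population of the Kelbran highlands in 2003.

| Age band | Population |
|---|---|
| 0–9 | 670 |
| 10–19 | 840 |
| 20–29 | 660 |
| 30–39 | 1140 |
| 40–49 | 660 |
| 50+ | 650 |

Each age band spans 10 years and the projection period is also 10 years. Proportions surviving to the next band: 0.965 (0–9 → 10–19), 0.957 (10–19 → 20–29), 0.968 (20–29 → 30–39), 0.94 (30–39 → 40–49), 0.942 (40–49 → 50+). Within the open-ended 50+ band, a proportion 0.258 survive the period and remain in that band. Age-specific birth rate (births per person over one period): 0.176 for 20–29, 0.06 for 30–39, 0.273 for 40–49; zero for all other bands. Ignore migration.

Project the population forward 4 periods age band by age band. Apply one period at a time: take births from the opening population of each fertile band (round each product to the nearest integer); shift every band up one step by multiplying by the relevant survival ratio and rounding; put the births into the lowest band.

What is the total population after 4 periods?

[period 1]
Births: 660 × 0.176 = 116 ; 1140 × 0.06 = 68 ; 660 × 0.273 = 180 → 364
10–19: 670 × 0.965 = 647
20–29: 840 × 0.957 = 804
30–39: 660 × 0.968 = 639
40–49: 1140 × 0.94 = 1072
50+: 660 × 0.942 + 650 × 0.258 = 622 + 168 = 790
Giving 364 / 647 / 804 / 639 / 1072 / 790.
[period 2]
Births: 804 × 0.176 = 142 ; 639 × 0.06 = 38 ; 1072 × 0.273 = 293 → 473
10–19: 364 × 0.965 = 351
20–29: 647 × 0.957 = 619
30–39: 804 × 0.968 = 778
40–49: 639 × 0.94 = 601
50+: 1072 × 0.942 + 790 × 0.258 = 1010 + 204 = 1214
Giving 473 / 351 / 619 / 778 / 601 / 1214.
[period 3]
Births: 619 × 0.176 = 109 ; 778 × 0.06 = 47 ; 601 × 0.273 = 164 → 320
10–19: 473 × 0.965 = 456
20–29: 351 × 0.957 = 336
30–39: 619 × 0.968 = 599
40–49: 778 × 0.94 = 731
50+: 601 × 0.942 + 1214 × 0.258 = 566 + 313 = 879
Giving 320 / 456 / 336 / 599 / 731 / 879.
[period 4]
Births: 336 × 0.176 = 59 ; 599 × 0.06 = 36 ; 731 × 0.273 = 200 → 295
10–19: 320 × 0.965 = 309
20–29: 456 × 0.957 = 436
30–39: 336 × 0.968 = 325
40–49: 599 × 0.94 = 563
50+: 731 × 0.942 + 879 × 0.258 = 689 + 227 = 916
Giving 295 / 309 / 436 / 325 / 563 / 916.
Total after period 4: 295 + 309 + 436 + 325 + 563 + 916 = 2844

2844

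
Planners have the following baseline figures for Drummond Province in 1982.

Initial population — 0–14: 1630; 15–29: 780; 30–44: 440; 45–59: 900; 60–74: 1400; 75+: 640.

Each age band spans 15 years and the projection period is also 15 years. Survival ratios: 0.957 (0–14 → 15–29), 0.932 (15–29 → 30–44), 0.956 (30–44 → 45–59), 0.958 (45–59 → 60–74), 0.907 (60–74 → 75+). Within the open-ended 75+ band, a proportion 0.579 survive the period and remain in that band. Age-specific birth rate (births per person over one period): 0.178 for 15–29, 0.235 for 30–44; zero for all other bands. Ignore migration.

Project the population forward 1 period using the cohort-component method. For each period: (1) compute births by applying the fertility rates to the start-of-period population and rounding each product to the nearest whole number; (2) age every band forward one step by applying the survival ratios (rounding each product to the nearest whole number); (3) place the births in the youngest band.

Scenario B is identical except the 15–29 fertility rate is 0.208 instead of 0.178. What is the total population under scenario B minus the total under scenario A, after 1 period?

After projecting period 1:
Births: 780 × 0.178 = 139 ; 440 × 0.235 = 103 → total 242
15–29: 1630 × 0.957 = 1560
30–44: 780 × 0.932 = 727
45–59: 440 × 0.956 = 421
60–74: 900 × 0.958 = 862
75+: 1400 × 0.907 + 640 × 0.579 = 1270 + 371 = 1641
End of period: [242, 1560, 727, 421, 862, 1641]
Scenario A total after 1 period: 5453
Scenario B projection —
After projecting period 1:
Births: 780 × 0.208 = 162 ; 440 × 0.235 = 103 → total 265
15–29: 1630 × 0.957 = 1560
30–44: 780 × 0.932 = 727
45–59: 440 × 0.956 = 421
60–74: 900 × 0.958 = 862
75+: 1400 × 0.907 + 640 × 0.579 = 1270 + 371 = 1641
End of period: [265, 1560, 727, 421, 862, 1641]
Scenario B total after 1 period: 5476
Difference B − A = 5476 − 5453 = 23

23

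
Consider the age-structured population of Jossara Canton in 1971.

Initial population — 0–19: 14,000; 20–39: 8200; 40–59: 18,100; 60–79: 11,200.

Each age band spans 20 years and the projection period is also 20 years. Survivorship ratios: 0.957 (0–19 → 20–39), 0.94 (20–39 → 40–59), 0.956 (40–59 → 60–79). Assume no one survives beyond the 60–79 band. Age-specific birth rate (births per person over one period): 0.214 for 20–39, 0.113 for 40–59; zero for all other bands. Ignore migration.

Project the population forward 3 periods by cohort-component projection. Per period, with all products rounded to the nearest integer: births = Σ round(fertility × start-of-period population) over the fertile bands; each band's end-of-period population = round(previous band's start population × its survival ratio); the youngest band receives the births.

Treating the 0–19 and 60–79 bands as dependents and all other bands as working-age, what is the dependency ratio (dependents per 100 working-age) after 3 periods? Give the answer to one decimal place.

203.6

Numbering the groups 1..4 from youngest to oldest:
[period 1]
Births: 8200 * 0.214 = 1755 ; 18100 * 0.113 = 2045 → 3800
Group 2: 14000 * 0.957 = 13398
Group 3: 8200 * 0.94 = 7708
Group 4: 18100 * 0.956 = 17304
Giving 3800 / 13398 / 7708 / 17304.
[period 2]
Births: 13398 * 0.214 = 2867 ; 7708 * 0.113 = 871 → 3738
Group 2: 3800 * 0.957 = 3637
Group 3: 13398 * 0.94 = 12594
Group 4: 7708 * 0.956 = 7369
Giving 3738 / 3637 / 12594 / 7369.
[period 3]
Births: 3637 * 0.214 = 778 ; 12594 * 0.113 = 1423 → 2201
Group 2: 3738 * 0.957 = 3577
Group 3: 3637 * 0.94 = 3419
Group 4: 12594 * 0.956 = 12040
Giving 2201 / 3577 / 3419 / 12040.
Dependents (band 0–19 + band 60–79) = 2201 + 12040 = 14241; working-age = 6996; ratio = 14241/6996 × 100 = 203.6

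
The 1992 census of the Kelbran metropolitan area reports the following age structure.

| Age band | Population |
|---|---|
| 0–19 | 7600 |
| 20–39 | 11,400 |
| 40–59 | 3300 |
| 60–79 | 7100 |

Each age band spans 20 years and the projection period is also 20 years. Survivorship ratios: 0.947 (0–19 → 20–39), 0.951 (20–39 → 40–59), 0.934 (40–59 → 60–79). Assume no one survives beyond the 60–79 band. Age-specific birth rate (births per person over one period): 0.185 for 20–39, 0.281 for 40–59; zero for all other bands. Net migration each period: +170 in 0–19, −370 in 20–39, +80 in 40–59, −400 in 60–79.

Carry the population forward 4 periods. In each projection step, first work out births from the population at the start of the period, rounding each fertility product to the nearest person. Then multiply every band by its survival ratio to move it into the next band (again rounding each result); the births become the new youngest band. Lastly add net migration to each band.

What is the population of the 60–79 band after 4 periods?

Period 1:
Births: 11400 * 0.185 = 2109  |  3300 * 0.281 = 927 → 3036
20–39: 7600 * 0.947 = 7197
40–59: 11400 * 0.951 = 10841
60–79: 3300 * 0.934 = 3082
Net migration: 0–19 + 170 → 3206; 20–39 − 370 → 6827; 40–59 + 80 → 10921; 60–79 − 400 → 2682
→ [3206, 6827, 10921, 2682]
Period 2:
Births: 6827 * 0.185 = 1263  |  10921 * 0.281 = 3069 → 4332
20–39: 3206 * 0.947 = 3036
40–59: 6827 * 0.951 = 6492
60–79: 10921 * 0.934 = 10200
Net migration: 0–19 + 170 → 4502; 20–39 − 370 → 2666; 40–59 + 80 → 6572; 60–79 − 400 → 9800
→ [4502, 2666, 6572, 9800]
Period 3:
Births: 2666 * 0.185 = 493  |  6572 * 0.281 = 1847 → 2340
20–39: 4502 * 0.947 = 4263
40–59: 2666 * 0.951 = 2535
60–79: 6572 * 0.934 = 6138
Net migration: 0–19 + 170 → 2510; 20–39 − 370 → 3893; 40–59 + 80 → 2615; 60–79 − 400 → 5738
→ [2510, 3893, 2615, 5738]
Period 4:
Births: 3893 * 0.185 = 720  |  2615 * 0.281 = 735 → 1455
20–39: 2510 * 0.947 = 2377
40–59: 3893 * 0.951 = 3702
60–79: 2615 * 0.934 = 2442
Net migration: 0–19 + 170 → 1625; 20–39 − 370 → 2007; 40–59 + 80 → 3782; 60–79 − 400 → 2042
→ [1625, 2007, 3782, 2042]

2042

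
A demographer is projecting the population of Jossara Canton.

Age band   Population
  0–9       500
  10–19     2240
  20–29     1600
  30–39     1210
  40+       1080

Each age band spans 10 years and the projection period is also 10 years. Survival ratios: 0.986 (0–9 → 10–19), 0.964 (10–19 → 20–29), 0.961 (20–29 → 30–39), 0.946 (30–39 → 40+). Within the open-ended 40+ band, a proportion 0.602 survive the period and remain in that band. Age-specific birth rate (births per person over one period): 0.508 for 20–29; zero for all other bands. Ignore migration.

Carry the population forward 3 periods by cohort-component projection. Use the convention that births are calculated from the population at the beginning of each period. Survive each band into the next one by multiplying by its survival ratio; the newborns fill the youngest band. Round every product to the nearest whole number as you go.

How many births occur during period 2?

Let band 1 be 0–9 through band 5 = 40+.
[period 1]
Births: 1600 × 0.508 = 813
Band 2: 500 × 0.986 = 493
Band 3: 2240 × 0.964 = 2159
Band 4: 1600 × 0.961 = 1538
Band 5: 1210 × 0.946 + 1080 × 0.602 = 1145 + 650 = 1795
Population now: 0–9=813, 10–19=493, 20–29=2159, 30–39=1538, 40+=1795
[period 2]
Births: 2159 × 0.508 = 1097
Band 2: 813 × 0.986 = 802
Band 3: 493 × 0.964 = 475
Band 4: 2159 × 0.961 = 2075
Band 5: 1538 × 0.946 + 1795 × 0.602 = 1455 + 1081 = 2536
Population now: 0–9=1097, 10–19=802, 20–29=475, 30–39=2075, 40+=2536

1097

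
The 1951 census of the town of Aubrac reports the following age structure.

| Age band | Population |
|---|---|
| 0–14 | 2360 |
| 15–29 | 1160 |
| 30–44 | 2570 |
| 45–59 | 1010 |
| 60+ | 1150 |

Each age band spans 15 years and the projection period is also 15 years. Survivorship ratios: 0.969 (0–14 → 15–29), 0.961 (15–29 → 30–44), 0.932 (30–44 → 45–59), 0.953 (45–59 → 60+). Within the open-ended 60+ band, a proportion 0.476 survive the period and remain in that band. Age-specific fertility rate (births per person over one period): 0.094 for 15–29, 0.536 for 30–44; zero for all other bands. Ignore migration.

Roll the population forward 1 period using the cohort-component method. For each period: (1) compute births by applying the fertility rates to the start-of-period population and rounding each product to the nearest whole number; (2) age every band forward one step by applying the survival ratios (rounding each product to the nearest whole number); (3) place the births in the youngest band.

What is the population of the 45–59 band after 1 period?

2395

— Period 1 —
Births: 1160 × 0.094 = 109 ; 2570 × 0.536 = 1378 ⇒ total 1487
15–29: 2360 × 0.969 = 2287
30–44: 1160 × 0.961 = 1115
45–59: 2570 × 0.932 = 2395
60+: 1010 × 0.953 + 1150 × 0.476 = 963 + 547 = 1510
End of period: [1487, 2287, 1115, 2395, 1510]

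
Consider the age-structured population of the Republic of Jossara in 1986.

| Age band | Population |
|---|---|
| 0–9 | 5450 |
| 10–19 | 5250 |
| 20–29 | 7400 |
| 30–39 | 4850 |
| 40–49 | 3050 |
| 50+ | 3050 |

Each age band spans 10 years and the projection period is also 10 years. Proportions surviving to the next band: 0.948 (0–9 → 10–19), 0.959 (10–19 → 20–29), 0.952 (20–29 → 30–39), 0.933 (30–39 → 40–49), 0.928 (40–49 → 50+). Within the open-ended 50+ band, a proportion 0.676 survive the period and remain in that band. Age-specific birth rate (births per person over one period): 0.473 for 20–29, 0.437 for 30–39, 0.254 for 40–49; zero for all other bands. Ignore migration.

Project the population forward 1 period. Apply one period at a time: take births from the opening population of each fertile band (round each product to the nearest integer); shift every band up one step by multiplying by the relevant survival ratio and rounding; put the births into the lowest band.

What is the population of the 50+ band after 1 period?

4892

Call the bands 1 to 6, youngest first.
After projecting period 1:
Births: 7400 × 0.473 = 3500 ; 4850 × 0.437 = 2119 ; 3050 × 0.254 = 775 ⇒ total 6394
Band 2: 5450 × 0.948 = 5167
Band 3: 5250 × 0.959 = 5035
Band 4: 7400 × 0.952 = 7045
Band 5: 4850 × 0.933 = 4525
Band 6: 3050 × 0.928 + 3050 × 0.676 = 2830 + 2062 = 4892
End of period: [6394, 5167, 5035, 7045, 4525, 4892]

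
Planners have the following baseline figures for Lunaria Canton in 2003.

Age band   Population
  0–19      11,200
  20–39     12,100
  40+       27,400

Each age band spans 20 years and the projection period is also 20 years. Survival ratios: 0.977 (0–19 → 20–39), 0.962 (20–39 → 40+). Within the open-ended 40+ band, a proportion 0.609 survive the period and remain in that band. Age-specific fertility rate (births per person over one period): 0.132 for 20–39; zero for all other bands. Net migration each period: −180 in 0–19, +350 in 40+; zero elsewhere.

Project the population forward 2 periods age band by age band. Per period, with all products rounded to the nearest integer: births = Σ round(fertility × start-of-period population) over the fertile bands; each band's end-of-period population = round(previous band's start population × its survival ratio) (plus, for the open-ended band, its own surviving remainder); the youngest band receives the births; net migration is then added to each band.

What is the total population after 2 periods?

30988

Let band 1 be 0–19 through band 3 = 40+.
After projecting period 1:
Births: 12100 * 0.132 = 1597
Band 2: 11200 * 0.977 = 10942
Band 3: 12100 * 0.962 + 27400 * 0.609 = 11640 + 16687 = 28327
Net migration: Band 1 − 180 → 1417; Band 3 + 350 → 28677
Population now: 0–19=1417, 20–39=10942, 40+=28677
After projecting period 2:
Births: 10942 * 0.132 = 1444
Band 2: 1417 * 0.977 = 1384
Band 3: 10942 * 0.962 + 28677 * 0.609 = 10526 + 17464 = 27990
Net migration: Band 1 − 180 → 1264; Band 3 + 350 → 28340
Population now: 0–19=1264, 20–39=1384, 40+=28340
Total after period 2: 1264 + 1384 + 28340 = 30988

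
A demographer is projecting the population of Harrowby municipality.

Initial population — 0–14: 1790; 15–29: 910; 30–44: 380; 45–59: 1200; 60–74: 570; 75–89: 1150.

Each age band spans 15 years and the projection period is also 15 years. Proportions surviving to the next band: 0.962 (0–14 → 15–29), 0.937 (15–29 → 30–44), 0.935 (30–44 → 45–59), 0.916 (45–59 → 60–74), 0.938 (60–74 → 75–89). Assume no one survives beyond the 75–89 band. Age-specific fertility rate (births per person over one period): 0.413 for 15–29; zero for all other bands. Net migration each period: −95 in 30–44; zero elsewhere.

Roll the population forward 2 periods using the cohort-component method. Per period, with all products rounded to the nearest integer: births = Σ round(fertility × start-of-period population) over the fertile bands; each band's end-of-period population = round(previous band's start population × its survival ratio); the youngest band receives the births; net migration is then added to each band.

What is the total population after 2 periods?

Numbering the bands 1..6 from youngest to oldest:
Period 1:
Births: 910 * 0.413 = 376
Band 2: 1790 * 0.962 = 1722
Band 3: 910 * 0.937 = 853
Band 4: 380 * 0.935 = 355
Band 5: 1200 * 0.916 = 1099
Band 6: 570 * 0.938 = 535
Net migration: Band 3 − 95 → 758
→ [376, 1722, 758, 355, 1099, 535]
Period 2:
Births: 1722 * 0.413 = 711
Band 2: 376 * 0.962 = 362
Band 3: 1722 * 0.937 = 1614
Band 4: 758 * 0.935 = 709
Band 5: 355 * 0.916 = 325
Band 6: 1099 * 0.938 = 1031
Net migration: Band 3 − 95 → 1519
→ [711, 362, 1519, 709, 325, 1031]
Total after period 2: 711 + 362 + 1519 + 709 + 325 + 1031 = 4657

4657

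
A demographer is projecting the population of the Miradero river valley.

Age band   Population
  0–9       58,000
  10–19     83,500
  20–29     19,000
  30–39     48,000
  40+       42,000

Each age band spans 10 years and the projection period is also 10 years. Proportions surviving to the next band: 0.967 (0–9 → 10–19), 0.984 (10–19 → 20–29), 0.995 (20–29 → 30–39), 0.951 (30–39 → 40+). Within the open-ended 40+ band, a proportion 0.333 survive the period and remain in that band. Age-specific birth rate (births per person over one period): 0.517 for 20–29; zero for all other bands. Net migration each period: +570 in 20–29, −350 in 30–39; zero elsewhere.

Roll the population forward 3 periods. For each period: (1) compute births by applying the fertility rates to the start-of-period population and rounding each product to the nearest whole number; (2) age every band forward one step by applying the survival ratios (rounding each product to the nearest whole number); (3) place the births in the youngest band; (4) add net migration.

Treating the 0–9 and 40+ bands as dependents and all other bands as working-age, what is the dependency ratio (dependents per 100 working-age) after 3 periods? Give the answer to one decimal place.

112.1

After projecting period 1:
Births: 19000 × 0.517 = 9823
10–19: 58000 × 0.967 = 56086
20–29: 83500 × 0.984 = 82164
30–39: 19000 × 0.995 = 18905
40+: 48000 × 0.951 + 42000 × 0.333 = 45648 + 13986 = 59634
Net migration: 20–29 + 570 → 82734; 30–39 − 350 → 18555
Population now: 0–9=9823, 10–19=56086, 20–29=82734, 30–39=18555, 40+=59634
After projecting period 2:
Births: 82734 × 0.517 = 42773
10–19: 9823 × 0.967 = 9499
20–29: 56086 × 0.984 = 55189
30–39: 82734 × 0.995 = 82320
40+: 18555 × 0.951 + 59634 × 0.333 = 17646 + 19858 = 37504
Net migration: 20–29 + 570 → 55759; 30–39 − 350 → 81970
Population now: 0–9=42773, 10–19=9499, 20–29=55759, 30–39=81970, 40+=37504
After projecting period 3:
Births: 55759 × 0.517 = 28827
10–19: 42773 × 0.967 = 41361
20–29: 9499 × 0.984 = 9347
30–39: 55759 × 0.995 = 55480
40+: 81970 × 0.951 + 37504 × 0.333 = 77953 + 12489 = 90442
Net migration: 20–29 + 570 → 9917; 30–39 − 350 → 55130
Population now: 0–9=28827, 10–19=41361, 20–29=9917, 30–39=55130, 40+=90442
Dependents (band 0–9 + band 40+) = 28827 + 90442 = 119269; working-age = 106408; ratio = 119269/106408 × 100 = 112.1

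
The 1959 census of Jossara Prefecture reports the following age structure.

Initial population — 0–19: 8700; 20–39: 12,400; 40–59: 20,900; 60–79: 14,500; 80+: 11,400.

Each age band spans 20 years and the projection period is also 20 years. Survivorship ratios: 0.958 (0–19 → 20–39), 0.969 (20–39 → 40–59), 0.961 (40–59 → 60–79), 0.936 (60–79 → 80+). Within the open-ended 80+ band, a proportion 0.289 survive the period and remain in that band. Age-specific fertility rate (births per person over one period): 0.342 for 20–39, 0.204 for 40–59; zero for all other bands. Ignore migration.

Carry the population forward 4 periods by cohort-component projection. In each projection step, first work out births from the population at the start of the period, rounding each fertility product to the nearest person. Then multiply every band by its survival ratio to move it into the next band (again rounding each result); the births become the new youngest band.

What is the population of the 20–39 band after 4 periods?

— Period 1 —
Births: 12400 * 0.342 = 4241  |  20900 * 0.204 = 4264 → total 8505
20–39: 8700 * 0.958 = 8335
40–59: 12400 * 0.969 = 12016
60–79: 20900 * 0.961 = 20085
80+: 14500 * 0.936 + 11400 * 0.289 = 13572 + 3295 = 16867
End of period: [8505, 8335, 12016, 20085, 16867]
— Period 2 —
Births: 8335 * 0.342 = 2851  |  12016 * 0.204 = 2451 → total 5302
20–39: 8505 * 0.958 = 8148
40–59: 8335 * 0.969 = 8077
60–79: 12016 * 0.961 = 11547
80+: 20085 * 0.936 + 16867 * 0.289 = 18800 + 4875 = 23675
End of period: [5302, 8148, 8077, 11547, 23675]
— Period 3 —
Births: 8148 * 0.342 = 2787  |  8077 * 0.204 = 1648 → total 4435
20–39: 5302 * 0.958 = 5079
40–59: 8148 * 0.969 = 7895
60–79: 8077 * 0.961 = 7762
80+: 11547 * 0.936 + 23675 * 0.289 = 10808 + 6842 = 17650
End of period: [4435, 5079, 7895, 7762, 17650]
— Period 4 —
Births: 5079 * 0.342 = 1737  |  7895 * 0.204 = 1611 → total 3348
20–39: 4435 * 0.958 = 4249
40–59: 5079 * 0.969 = 4922
60–79: 7895 * 0.961 = 7587
80+: 7762 * 0.936 + 17650 * 0.289 = 7265 + 5101 = 12366
End of period: [3348, 4249, 4922, 7587, 12366]

4249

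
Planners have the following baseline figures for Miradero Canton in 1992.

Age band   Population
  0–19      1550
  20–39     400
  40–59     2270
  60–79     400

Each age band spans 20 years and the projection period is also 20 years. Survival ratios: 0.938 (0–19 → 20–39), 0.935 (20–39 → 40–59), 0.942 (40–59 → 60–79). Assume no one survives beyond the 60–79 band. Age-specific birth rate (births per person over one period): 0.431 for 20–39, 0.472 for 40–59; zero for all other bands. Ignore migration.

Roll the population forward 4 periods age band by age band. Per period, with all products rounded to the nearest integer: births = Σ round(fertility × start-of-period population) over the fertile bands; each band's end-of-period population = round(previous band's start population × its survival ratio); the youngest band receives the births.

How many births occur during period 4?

(Bands numbered youngest = 1 to oldest = 4.)
After projecting period 1:
Births: 400 × 0.431 = 172  |  2270 × 0.472 = 1071 → total 1243
Band 2: 1550 × 0.938 = 1454
Band 3: 400 × 0.935 = 374
Band 4: 2270 × 0.942 = 2138
Population now: 0–19=1243, 20–39=1454, 40–59=374, 60–79=2138
After projecting period 2:
Births: 1454 × 0.431 = 627  |  374 × 0.472 = 177 → total 804
Band 2: 1243 × 0.938 = 1166
Band 3: 1454 × 0.935 = 1359
Band 4: 374 × 0.942 = 352
Population now: 0–19=804, 20–39=1166, 40–59=1359, 60–79=352
After projecting period 3:
Births: 1166 × 0.431 = 503  |  1359 × 0.472 = 641 → total 1144
Band 2: 804 × 0.938 = 754
Band 3: 1166 × 0.935 = 1090
Band 4: 1359 × 0.942 = 1280
Population now: 0–19=1144, 20–39=754, 40–59=1090, 60–79=1280
After projecting period 4:
Births: 754 × 0.431 = 325  |  1090 × 0.472 = 514 → total 839
Band 2: 1144 × 0.938 = 1073
Band 3: 754 × 0.935 = 705
Band 4: 1090 × 0.942 = 1027
Population now: 0–19=839, 20–39=1073, 40–59=705, 60–79=1027

839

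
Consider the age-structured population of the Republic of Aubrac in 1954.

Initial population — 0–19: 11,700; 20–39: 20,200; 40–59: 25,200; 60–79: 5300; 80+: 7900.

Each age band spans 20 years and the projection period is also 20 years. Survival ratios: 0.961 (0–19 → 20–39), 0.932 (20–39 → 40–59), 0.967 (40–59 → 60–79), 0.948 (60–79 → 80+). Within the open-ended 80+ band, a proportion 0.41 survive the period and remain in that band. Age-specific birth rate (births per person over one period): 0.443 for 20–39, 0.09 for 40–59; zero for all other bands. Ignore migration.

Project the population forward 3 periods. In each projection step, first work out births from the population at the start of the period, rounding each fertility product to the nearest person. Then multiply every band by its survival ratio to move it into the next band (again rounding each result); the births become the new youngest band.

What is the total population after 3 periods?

Numbering the bands 1..5 from youngest to oldest:
— Period 1 —
Births: 20200 × 0.443 = 8949, 25200 × 0.09 = 2268 → 11217
Band 2: 11700 × 0.961 = 11244
Band 3: 20200 × 0.932 = 18826
Band 4: 25200 × 0.967 = 24368
Band 5: 5300 × 0.948 + 7900 × 0.41 = 5024 + 3239 = 8263
End of period: [11217, 11244, 18826, 24368, 8263]
— Period 2 —
Births: 11244 × 0.443 = 4981, 18826 × 0.09 = 1694 → 6675
Band 2: 11217 × 0.961 = 10780
Band 3: 11244 × 0.932 = 10479
Band 4: 18826 × 0.967 = 18205
Band 5: 24368 × 0.948 + 8263 × 0.41 = 23101 + 3388 = 26489
End of period: [6675, 10780, 10479, 18205, 26489]
— Period 3 —
Births: 10780 × 0.443 = 4776, 10479 × 0.09 = 943 → 5719
Band 2: 6675 × 0.961 = 6415
Band 3: 10780 × 0.932 = 10047
Band 4: 10479 × 0.967 = 10133
Band 5: 18205 × 0.948 + 26489 × 0.41 = 17258 + 10860 = 28118
End of period: [5719, 6415, 10047, 10133, 28118]
Total after period 3: 5719 + 6415 + 10047 + 10133 + 28118 = 60432

60432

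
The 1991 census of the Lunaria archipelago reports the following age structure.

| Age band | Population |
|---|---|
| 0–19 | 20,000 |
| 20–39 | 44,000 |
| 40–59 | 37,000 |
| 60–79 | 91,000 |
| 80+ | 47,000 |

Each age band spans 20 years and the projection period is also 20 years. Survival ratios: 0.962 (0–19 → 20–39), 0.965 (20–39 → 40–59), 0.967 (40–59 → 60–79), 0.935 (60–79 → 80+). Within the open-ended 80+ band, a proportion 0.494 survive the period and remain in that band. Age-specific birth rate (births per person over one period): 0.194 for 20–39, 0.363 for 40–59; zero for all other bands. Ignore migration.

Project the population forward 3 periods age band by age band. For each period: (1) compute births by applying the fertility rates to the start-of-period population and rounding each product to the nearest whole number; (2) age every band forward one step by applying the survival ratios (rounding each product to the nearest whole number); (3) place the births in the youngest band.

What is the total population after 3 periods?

148950

— Period 1 —
Births: 44000 * 0.194 = 8536 ; 37000 * 0.363 = 13431 → total 21967
20–39: 20000 * 0.962 = 19240
40–59: 44000 * 0.965 = 42460
60–79: 37000 * 0.967 = 35779
80+: 91000 * 0.935 + 47000 * 0.494 = 85085 + 23218 = 108303
End of period: [21967, 19240, 42460, 35779, 108303]
— Period 2 —
Births: 19240 * 0.194 = 3733 ; 42460 * 0.363 = 15413 → total 19146
20–39: 21967 * 0.962 = 21132
40–59: 19240 * 0.965 = 18567
60–79: 42460 * 0.967 = 41059
80+: 35779 * 0.935 + 108303 * 0.494 = 33453 + 53502 = 86955
End of period: [19146, 21132, 18567, 41059, 86955]
— Period 3 —
Births: 21132 * 0.194 = 4100 ; 18567 * 0.363 = 6740 → total 10840
20–39: 19146 * 0.962 = 18418
40–59: 21132 * 0.965 = 20392
60–79: 18567 * 0.967 = 17954
80+: 41059 * 0.935 + 86955 * 0.494 = 38390 + 42956 = 81346
End of period: [10840, 18418, 20392, 17954, 81346]
Total after period 3: 10840 + 18418 + 20392 + 17954 + 81346 = 148950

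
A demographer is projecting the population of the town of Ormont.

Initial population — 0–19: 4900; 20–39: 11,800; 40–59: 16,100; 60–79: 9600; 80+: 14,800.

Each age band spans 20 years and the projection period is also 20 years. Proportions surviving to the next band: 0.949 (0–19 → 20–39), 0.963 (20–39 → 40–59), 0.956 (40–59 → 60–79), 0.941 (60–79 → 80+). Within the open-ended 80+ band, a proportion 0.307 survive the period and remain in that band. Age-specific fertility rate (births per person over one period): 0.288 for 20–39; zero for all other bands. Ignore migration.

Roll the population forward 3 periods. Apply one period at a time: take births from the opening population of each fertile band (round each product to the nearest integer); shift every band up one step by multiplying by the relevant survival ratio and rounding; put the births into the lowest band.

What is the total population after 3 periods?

25535

[period 1]
Births: 11800 × 0.288 = 3398
20–39: 4900 × 0.949 = 4650
40–59: 11800 × 0.963 = 11363
60–79: 16100 × 0.956 = 15392
80+: 9600 × 0.941 + 14800 × 0.307 = 9034 + 4544 = 13578
Population now: 0–19=3398, 20–39=4650, 40–59=11363, 60–79=15392, 80+=13578
[period 2]
Births: 4650 × 0.288 = 1339
20–39: 3398 × 0.949 = 3225
40–59: 4650 × 0.963 = 4478
60–79: 11363 × 0.956 = 10863
80+: 15392 × 0.941 + 13578 × 0.307 = 14484 + 4168 = 18652
Population now: 0–19=1339, 20–39=3225, 40–59=4478, 60–79=10863, 80+=18652
[period 3]
Births: 3225 × 0.288 = 929
20–39: 1339 × 0.949 = 1271
40–59: 3225 × 0.963 = 3106
60–79: 4478 × 0.956 = 4281
80+: 10863 × 0.941 + 18652 × 0.307 = 10222 + 5726 = 15948
Population now: 0–19=929, 20–39=1271, 40–59=3106, 60–79=4281, 80+=15948
Total after period 3: 929 + 1271 + 3106 + 4281 + 15948 = 25535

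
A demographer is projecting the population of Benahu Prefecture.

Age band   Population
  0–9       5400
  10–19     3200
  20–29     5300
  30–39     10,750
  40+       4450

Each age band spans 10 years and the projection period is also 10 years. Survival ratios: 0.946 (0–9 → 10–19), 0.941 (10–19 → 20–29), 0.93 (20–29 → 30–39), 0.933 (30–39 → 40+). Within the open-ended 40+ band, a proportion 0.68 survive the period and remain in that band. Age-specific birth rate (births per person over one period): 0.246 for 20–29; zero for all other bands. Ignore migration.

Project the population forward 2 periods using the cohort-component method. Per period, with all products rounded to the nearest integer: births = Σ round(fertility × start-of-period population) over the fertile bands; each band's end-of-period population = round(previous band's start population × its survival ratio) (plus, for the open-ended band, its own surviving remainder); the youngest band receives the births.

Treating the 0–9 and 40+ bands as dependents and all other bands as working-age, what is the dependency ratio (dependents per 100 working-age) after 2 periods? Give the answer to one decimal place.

(Groups numbered youngest = 1 to oldest = 5.)
[period 1]
Births: 5300 × 0.246 = 1304
Group 2: 5400 × 0.946 = 5108
Group 3: 3200 × 0.941 = 3011
Group 4: 5300 × 0.93 = 4929
Group 5: 10750 × 0.933 + 4450 × 0.68 = 10030 + 3026 = 13056
End of period: [1304, 5108, 3011, 4929, 13056]
[period 2]
Births: 3011 × 0.246 = 741
Group 2: 1304 × 0.946 = 1234
Group 3: 5108 × 0.941 = 4807
Group 4: 3011 × 0.93 = 2800
Group 5: 4929 × 0.933 + 13056 × 0.68 = 4599 + 8878 = 13477
End of period: [741, 1234, 4807, 2800, 13477]
Dependents (band 0–9 + band 40+) = 741 + 13477 = 14218; working-age = 8841; ratio = 14218/8841 × 100 = 160.8

160.8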